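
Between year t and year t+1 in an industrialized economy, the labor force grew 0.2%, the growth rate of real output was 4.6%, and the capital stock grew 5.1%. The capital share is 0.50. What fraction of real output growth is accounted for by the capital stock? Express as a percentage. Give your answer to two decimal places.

The capital stock contributed 0.5 × 5.1 = 2.55 pp.
Share of growth = 2.55 / 4.6 × 100 = 55.4348%.

The capital stock accounted for 55.43% of growth.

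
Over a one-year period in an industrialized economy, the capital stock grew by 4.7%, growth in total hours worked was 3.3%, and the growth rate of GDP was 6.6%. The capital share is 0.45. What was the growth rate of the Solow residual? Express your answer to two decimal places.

Labor's share = 1 − 0.45 = 0.55.
The capital stock: 0.45 × 4.7 = 2.115 pp.
Total hours worked: 0.55 × 3.3 = 1.815 pp.
TFP growth = 6.6 − 3.93 = 2.67%.

2.67%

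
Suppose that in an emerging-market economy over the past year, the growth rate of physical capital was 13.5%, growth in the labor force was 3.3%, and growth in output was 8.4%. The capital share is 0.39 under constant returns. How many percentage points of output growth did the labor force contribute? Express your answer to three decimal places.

2.013

Labor's share = 1 − 0.39 = 0.61.
Contribution = share × growth = 0.61 × 3.3 = 2.013 pp.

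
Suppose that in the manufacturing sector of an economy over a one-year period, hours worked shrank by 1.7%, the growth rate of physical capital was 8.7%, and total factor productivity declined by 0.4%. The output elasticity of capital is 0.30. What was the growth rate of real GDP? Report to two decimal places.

1.02%

Labor's share = 1 − 0.3 = 0.7.
Physical capital: 0.3 × 8.7 = 2.61 pp.
Hours worked: 0.7 × (-1.7) = -1.19 pp.
Output growth = -0.4 + 1.42 = 1.02%.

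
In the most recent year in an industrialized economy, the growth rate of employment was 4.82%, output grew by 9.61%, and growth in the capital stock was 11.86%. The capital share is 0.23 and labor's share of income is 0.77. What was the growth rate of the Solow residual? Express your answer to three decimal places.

Labor's share = 1 − 0.23 = 0.77.
The capital stock: 0.23 × 11.86 = 2.7278 pp.
Employment: 0.77 × 4.82 = 3.7114 pp.
TFP growth = 9.61 − 6.4392 = 3.1708%.

The Solow residual growth was 3.171%.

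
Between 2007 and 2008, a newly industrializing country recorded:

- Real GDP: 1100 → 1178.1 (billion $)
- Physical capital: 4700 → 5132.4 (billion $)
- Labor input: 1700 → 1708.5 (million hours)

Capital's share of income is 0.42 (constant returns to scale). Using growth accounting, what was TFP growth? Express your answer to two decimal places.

2.95%

Real GDP growth = (1178.1 − 1100) / 1100 = 7.1%.
Physical capital growth = (5132.4 − 4700) / 4700 = 9.2%.
Labor input growth = (1708.5 − 1700) / 1700 = 0.5%.
Labor's share = 1 − 0.42 = 0.58.
Physical capital: 0.42 × 9.2 = 3.864 pp.
Labor input: 0.58 × 0.5 = 0.29 pp.
TFP growth = 7.1 − 4.154 = 2.946%.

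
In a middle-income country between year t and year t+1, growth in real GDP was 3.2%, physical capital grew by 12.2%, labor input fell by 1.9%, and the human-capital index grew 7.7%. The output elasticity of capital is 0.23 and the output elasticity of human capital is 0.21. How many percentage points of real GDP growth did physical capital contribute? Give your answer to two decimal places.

Contribution = share × growth = 0.23 × 12.2 = 2.806 pp.

2.81 pp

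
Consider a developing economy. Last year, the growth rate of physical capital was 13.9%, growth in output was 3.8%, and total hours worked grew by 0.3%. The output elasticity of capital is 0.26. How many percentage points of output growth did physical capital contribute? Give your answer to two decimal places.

Contribution = share × growth = 0.26 × 13.9 = 3.614 pp.

3.61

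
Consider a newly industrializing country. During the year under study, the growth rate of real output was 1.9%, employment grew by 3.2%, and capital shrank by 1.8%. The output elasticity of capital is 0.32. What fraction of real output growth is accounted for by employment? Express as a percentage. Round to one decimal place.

Employment accounted for 114.5% of growth.

Labor's share = 1 − 0.32 = 0.68.
Employment contributed 0.68 × 3.2 = 2.176 pp.
Share of growth = 2.176 / 1.9 × 100 = 114.526%.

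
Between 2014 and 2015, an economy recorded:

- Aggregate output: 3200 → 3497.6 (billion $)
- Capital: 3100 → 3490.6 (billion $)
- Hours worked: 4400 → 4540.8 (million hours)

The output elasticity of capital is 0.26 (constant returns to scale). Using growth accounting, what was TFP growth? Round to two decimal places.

3.66%

Aggregate output growth = (3497.6 − 3200) / 3200 = 9.3%.
Capital growth = (3490.6 − 3100) / 3100 = 12.6%.
Hours worked growth = (4540.8 − 4400) / 4400 = 3.2%.
Labor's share = 1 − 0.26 = 0.74.
Capital: 0.26 × 12.6 = 3.276 pp.
Hours worked: 0.74 × 3.2 = 2.368 pp.
TFP growth = 9.3 − 5.644 = 3.656%.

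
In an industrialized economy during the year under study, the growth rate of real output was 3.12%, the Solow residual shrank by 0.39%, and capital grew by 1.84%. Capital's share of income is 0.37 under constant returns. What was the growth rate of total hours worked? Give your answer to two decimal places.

4.49%

Labor's share = 1 − 0.37 = 0.63.
gY = gA + 0.37×1.84 + 0.63×g.
0.63×g = 3.12 + 0.39 − 0.6808 = 2.8292.
g = 2.8292 / 0.63 = 4.4908%.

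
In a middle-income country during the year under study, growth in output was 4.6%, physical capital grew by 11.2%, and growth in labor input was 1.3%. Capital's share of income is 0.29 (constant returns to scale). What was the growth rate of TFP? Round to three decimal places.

Labor's share = 1 − 0.29 = 0.71.
Physical capital: 0.29 × 11.2 = 3.248 pp.
Labor input: 0.71 × 1.3 = 0.923 pp.
TFP growth = 4.6 − 4.171 = 0.429%.

0.429%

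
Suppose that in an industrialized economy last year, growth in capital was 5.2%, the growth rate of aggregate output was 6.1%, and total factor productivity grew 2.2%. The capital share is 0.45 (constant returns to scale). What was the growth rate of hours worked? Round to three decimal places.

Hours worked growth was 2.836%.

Labor's share = 1 − 0.45 = 0.55.
gY = gA + 0.45×5.2 + 0.55×g.
0.55×g = 6.1 − 2.2 − 2.34 = 1.56.
g = 1.56 / 0.55 = 2.83636%.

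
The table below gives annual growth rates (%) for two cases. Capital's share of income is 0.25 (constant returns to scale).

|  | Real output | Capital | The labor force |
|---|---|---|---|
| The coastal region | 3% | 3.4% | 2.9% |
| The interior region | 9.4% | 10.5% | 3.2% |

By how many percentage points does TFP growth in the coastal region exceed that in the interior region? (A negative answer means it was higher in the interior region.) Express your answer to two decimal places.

Labor's share = 1 − 0.25 = 0.75.
The coastal region: TFP = 3 − 0.85 − 2.175 = -0.025%.
The interior region: TFP = 9.4 − 2.625 − 2.4 = 4.375%.
Difference = -0.025 − (4.375) = -4.4 pp.

-4.40 percentage points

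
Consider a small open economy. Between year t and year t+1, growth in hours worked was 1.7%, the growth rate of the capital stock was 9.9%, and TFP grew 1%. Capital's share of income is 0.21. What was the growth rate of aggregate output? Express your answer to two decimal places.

Labor's share = 1 − 0.21 = 0.79.
The capital stock: 0.21 × 9.9 = 2.079 pp.
Hours worked: 0.79 × 1.7 = 1.343 pp.
Output growth = 1 + 3.422 = 4.422%.

Aggregate output grew 4.42%.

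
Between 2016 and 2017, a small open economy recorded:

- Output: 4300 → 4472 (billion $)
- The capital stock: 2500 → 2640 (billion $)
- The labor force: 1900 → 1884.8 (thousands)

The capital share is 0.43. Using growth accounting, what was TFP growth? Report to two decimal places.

Output growth = (4472 − 4300) / 4300 = 4%.
The capital stock growth = (2640 − 2500) / 2500 = 5.6%.
The labor force growth = (1884.8 − 1900) / 1900 = -0.8%.
Labor's share = 1 − 0.43 = 0.57.
The capital stock: 0.43 × 5.6 = 2.408 pp.
The labor force: 0.57 × (-0.8) = -0.456 pp.
TFP growth = 4 − 1.952 = 2.048%.

TFP grew 2.05%.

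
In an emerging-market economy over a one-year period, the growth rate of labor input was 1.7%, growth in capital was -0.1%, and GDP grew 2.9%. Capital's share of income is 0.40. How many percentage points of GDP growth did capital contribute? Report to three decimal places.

-0.040 percentage points

Contribution = share × growth = 0.4 × (-0.1) = -0.04 pp.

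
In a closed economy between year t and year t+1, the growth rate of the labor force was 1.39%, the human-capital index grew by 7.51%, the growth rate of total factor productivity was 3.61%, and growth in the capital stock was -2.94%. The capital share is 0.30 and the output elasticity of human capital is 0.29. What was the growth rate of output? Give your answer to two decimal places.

Labor's share = 1 − 0.3 − 0.29 = 0.41.
The capital stock: 0.3 × (-2.94) = -0.882 pp.
The human-capital index: 0.29 × 7.51 = 2.1779 pp.
The labor force: 0.41 × 1.39 = 0.5699 pp.
Output growth = 3.61 + 1.8658 = 5.4758%.

5.48%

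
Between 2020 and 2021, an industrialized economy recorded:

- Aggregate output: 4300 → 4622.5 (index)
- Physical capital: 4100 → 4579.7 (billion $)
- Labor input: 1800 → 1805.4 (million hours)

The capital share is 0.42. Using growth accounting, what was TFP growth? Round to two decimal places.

Aggregate output growth = (4622.5 − 4300) / 4300 = 7.5%.
Physical capital growth = (4579.7 − 4100) / 4100 = 11.7%.
Labor input growth = (1805.4 − 1800) / 1800 = 0.3%.
Labor's share = 1 − 0.42 = 0.58.
Physical capital: 0.42 × 11.7 = 4.914 pp.
Labor input: 0.58 × 0.3 = 0.174 pp.
TFP growth = 7.5 − 5.088 = 2.412%.

2.41%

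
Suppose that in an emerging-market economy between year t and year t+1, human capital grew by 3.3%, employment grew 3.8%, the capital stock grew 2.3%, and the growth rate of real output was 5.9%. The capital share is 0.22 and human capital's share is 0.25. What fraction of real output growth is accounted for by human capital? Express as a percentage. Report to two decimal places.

Human capital contributed 0.25 × 3.3 = 0.825 pp.
Share of growth = 0.825 / 5.9 × 100 = 13.9831%.

13.98%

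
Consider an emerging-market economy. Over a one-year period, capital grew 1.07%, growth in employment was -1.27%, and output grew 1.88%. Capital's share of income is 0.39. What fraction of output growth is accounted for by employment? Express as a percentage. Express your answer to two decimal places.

Labor's share = 1 − 0.39 = 0.61.
Employment contributed 0.61 × (-1.27) = -0.7747 pp.
Share of growth = -0.7747 / 1.88 × 100 = -41.2074%.

-41.21%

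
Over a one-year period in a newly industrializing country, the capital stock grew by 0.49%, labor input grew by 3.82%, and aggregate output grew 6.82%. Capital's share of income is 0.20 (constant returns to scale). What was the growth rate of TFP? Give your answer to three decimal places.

TFP grew 3.666%.

Labor's share = 1 − 0.2 = 0.8.
The capital stock: 0.2 × 0.49 = 0.098 pp.
Labor input: 0.8 × 3.82 = 3.056 pp.
TFP growth = 6.82 − 3.154 = 3.666%.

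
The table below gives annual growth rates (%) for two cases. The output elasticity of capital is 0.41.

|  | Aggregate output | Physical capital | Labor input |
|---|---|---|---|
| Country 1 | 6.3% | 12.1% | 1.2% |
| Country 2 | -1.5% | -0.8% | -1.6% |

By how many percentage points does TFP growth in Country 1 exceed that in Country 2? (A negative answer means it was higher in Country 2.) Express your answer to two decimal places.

Labor's share = 1 − 0.41 = 0.59.
Country 1: TFP = 6.3 − 4.961 − 0.708 = 0.631%.
Country 2: TFP = -1.5 + 0.328 + 0.944 = -0.228%.
Difference = 0.631 − (-0.228) = 0.859 pp.

0.86 percentage points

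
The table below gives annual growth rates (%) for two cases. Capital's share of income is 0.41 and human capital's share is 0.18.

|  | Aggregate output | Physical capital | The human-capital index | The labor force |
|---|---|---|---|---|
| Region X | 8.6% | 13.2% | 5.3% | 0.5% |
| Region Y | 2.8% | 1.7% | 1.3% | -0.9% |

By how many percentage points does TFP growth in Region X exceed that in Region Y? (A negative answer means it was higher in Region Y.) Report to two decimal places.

Labor's share = 1 − 0.41 − 0.18 = 0.41.
Region X: TFP = 8.6 − 5.412 − 0.954 − 0.205 = 2.029%.
Region Y: TFP = 2.8 − 0.697 − 0.234 + 0.369 = 2.238%.
Difference = 2.029 − (2.238) = -0.209 pp.

-0.21 percentage points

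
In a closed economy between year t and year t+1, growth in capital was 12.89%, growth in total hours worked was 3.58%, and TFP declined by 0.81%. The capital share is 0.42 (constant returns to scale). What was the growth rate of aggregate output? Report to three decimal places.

Aggregate output grew 6.680%.

Labor's share = 1 − 0.42 = 0.58.
Capital: 0.42 × 12.89 = 5.4138 pp.
Total hours worked: 0.58 × 3.58 = 2.0764 pp.
Output growth = -0.81 + 7.4902 = 6.6802%.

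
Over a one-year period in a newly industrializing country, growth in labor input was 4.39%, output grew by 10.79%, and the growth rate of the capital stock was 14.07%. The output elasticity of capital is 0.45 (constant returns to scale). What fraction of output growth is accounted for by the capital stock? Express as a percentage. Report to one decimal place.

The capital stock accounted for 58.7% of growth.

The capital stock contributed 0.45 × 14.07 = 6.3315 pp.
Share of growth = 6.3315 / 10.79 × 100 = 58.679%.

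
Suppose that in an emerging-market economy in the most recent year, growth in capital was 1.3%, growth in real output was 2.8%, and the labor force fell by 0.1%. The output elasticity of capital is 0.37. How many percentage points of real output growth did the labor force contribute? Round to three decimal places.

Labor's share = 1 − 0.37 = 0.63.
Contribution = share × growth = 0.63 × (-0.1) = -0.063 pp.

-0.063 percentage points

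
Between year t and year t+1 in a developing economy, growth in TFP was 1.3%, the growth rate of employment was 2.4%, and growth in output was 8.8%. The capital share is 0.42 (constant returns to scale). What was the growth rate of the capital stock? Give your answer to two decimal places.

The capital stock growth was 14.54%.

Labor's share = 1 − 0.42 = 0.58.
gY = gA + 0.58×2.4 + 0.42×g.
0.42×g = 8.8 − 1.3 − 1.392 = 6.108.
g = 6.108 / 0.42 = 14.5429%.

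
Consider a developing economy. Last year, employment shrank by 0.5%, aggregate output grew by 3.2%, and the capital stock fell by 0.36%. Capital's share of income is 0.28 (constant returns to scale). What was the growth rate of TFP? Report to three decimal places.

Labor's share = 1 − 0.28 = 0.72.
The capital stock: 0.28 × (-0.36) = -0.1008 pp.
Employment: 0.72 × (-0.5) = -0.36 pp.
TFP growth = 3.2 + 0.4608 = 3.6608%.

3.661%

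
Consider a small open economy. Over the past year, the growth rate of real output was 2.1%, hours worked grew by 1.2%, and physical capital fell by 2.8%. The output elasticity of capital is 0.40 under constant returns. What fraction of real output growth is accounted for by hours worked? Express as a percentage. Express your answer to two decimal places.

34.29%

Labor's share = 1 − 0.4 = 0.6.
Hours worked contributed 0.6 × 1.2 = 0.72 pp.
Share of growth = 0.72 / 2.1 × 100 = 34.2857%.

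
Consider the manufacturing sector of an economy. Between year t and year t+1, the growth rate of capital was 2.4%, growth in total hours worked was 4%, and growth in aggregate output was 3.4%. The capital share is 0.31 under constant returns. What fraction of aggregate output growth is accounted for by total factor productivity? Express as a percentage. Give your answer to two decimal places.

Labor's share = 1 − 0.31 = 0.69.
Capital: 0.31 × 2.4 = 0.744 pp.
Total hours worked: 0.69 × 4 = 2.76 pp.
TFP growth = 3.4 − 3.504 = -0.104%.
TFP share of growth = -0.104 / 3.4 × 100 = -3.0588%.

-3.06%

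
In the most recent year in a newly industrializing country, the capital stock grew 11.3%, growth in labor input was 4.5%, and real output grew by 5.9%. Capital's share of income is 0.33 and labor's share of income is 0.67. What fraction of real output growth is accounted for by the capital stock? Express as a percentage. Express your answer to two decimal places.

The capital stock contributed 0.33 × 11.3 = 3.729 pp.
Share of growth = 3.729 / 5.9 × 100 = 63.2034%.

63.20%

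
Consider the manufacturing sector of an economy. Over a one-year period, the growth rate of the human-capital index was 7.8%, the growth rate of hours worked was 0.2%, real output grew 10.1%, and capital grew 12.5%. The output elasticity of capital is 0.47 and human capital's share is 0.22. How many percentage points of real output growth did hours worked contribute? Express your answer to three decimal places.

0.062 percentage points

Labor's share = 1 − 0.47 − 0.22 = 0.31.
Contribution = share × growth = 0.31 × 0.2 = 0.062 pp.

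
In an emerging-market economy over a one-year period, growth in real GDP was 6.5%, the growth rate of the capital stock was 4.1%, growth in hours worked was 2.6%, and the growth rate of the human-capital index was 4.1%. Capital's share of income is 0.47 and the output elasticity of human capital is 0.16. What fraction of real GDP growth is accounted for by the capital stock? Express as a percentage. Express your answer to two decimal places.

The capital stock accounted for 29.65% of growth.

The capital stock contributed 0.47 × 4.1 = 1.927 pp.
Share of growth = 1.927 / 6.5 × 100 = 29.6462%.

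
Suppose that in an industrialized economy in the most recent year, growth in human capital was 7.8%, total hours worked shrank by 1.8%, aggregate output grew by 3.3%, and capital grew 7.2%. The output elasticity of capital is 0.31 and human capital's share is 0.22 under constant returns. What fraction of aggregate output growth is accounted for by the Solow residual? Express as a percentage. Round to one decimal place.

6.0%

Labor's share = 1 − 0.31 − 0.22 = 0.47.
Capital: 0.31 × 7.2 = 2.232 pp.
Human capital: 0.22 × 7.8 = 1.716 pp.
Total hours worked: 0.47 × (-1.8) = -0.846 pp.
TFP growth = 3.3 − 3.102 = 0.198%.
TFP share of growth = 0.198 / 3.3 × 100 = 6%.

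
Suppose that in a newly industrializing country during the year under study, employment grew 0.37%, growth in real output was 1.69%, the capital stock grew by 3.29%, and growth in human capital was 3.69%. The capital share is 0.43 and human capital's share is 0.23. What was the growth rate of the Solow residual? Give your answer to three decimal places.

-0.699%

Labor's share = 1 − 0.43 − 0.23 = 0.34.
The capital stock: 0.43 × 3.29 = 1.4147 pp.
Human capital: 0.23 × 3.69 = 0.8487 pp.
Employment: 0.34 × 0.37 = 0.1258 pp.
TFP growth = 1.69 − 2.3892 = -0.6992%.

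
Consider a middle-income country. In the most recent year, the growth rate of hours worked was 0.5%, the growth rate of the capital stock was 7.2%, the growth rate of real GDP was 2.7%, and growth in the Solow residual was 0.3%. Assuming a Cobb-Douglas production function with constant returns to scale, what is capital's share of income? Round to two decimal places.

α = 0.28

gY = gA + α·gK + (1−α)·gL, so gY − gA − gL = α(gK − gL).
2.7 − 0.3 − 0.5 = α × (7.2 − 0.5).
1.9 = 6.7 α, so α = 0.2836.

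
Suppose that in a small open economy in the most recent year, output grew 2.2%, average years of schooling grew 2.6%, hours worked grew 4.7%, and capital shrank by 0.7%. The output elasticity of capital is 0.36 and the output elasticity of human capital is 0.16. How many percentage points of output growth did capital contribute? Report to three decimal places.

-0.252 pp

Contribution = share × growth = 0.36 × (-0.7) = -0.252 pp.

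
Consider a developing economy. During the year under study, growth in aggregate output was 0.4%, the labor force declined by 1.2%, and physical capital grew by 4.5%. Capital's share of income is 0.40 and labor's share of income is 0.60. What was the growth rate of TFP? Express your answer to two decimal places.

-0.68%

Labor's share = 1 − 0.4 = 0.6.
Physical capital: 0.4 × 4.5 = 1.8 pp.
The labor force: 0.6 × (-1.2) = -0.72 pp.
TFP growth = 0.4 − 1.08 = -0.68%.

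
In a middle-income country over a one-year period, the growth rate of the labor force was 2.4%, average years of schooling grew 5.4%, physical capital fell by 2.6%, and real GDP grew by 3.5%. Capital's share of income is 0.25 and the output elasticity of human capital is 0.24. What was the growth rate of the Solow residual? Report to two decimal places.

The Solow residual growth was 1.63%.

Labor's share = 1 − 0.25 − 0.24 = 0.51.
Physical capital: 0.25 × (-2.6) = -0.65 pp.
Average years of schooling: 0.24 × 5.4 = 1.296 pp.
The labor force: 0.51 × 2.4 = 1.224 pp.
TFP growth = 3.5 − 1.87 = 1.63%.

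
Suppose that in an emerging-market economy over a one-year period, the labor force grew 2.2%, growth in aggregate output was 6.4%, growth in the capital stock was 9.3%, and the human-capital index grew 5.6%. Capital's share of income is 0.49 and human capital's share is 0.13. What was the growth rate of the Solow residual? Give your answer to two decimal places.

Labor's share = 1 − 0.49 − 0.13 = 0.38.
The capital stock: 0.49 × 9.3 = 4.557 pp.
The human-capital index: 0.13 × 5.6 = 0.728 pp.
The labor force: 0.38 × 2.2 = 0.836 pp.
TFP growth = 6.4 − 6.121 = 0.279%.

The Solow residual grew 0.28%.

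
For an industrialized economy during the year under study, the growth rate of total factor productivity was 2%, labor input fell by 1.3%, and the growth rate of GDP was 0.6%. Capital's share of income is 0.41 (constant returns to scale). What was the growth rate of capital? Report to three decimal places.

Labor's share = 1 − 0.41 = 0.59.
gY = gA + 0.59×(-1.3) + 0.41×g.
0.41×g = 0.6 − 2 + 0.767 = -0.633.
g = -0.633 / 0.41 = -1.5439%.

-1.544%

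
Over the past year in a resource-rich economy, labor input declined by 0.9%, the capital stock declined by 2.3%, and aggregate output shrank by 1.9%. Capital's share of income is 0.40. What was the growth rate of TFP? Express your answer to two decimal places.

-0.44%

Labor's share = 1 − 0.4 = 0.6.
The capital stock: 0.4 × (-2.3) = -0.92 pp.
Labor input: 0.6 × (-0.9) = -0.54 pp.
TFP growth = -1.9 + 1.46 = -0.44%.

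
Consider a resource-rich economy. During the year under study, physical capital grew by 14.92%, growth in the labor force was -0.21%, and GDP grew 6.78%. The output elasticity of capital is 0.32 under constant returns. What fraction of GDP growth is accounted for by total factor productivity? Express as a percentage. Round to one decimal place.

Labor's share = 1 − 0.32 = 0.68.
Physical capital: 0.32 × 14.92 = 4.7744 pp.
The labor force: 0.68 × (-0.21) = -0.1428 pp.
TFP growth = 6.78 − 4.6316 = 2.1484%.
TFP share of growth = 2.1484 / 6.78 × 100 = 31.687%.

Total factor productivity accounted for 31.7% of growth.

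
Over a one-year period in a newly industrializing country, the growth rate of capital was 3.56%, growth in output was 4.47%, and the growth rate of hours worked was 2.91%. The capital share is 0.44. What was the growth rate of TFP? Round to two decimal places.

TFP grew 1.27%.

Labor's share = 1 − 0.44 = 0.56.
Capital: 0.44 × 3.56 = 1.5664 pp.
Hours worked: 0.56 × 2.91 = 1.6296 pp.
TFP growth = 4.47 − 3.196 = 1.274%.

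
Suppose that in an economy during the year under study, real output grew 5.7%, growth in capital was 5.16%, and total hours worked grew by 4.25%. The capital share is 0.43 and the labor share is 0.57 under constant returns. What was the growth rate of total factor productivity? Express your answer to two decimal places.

Total factor productivity growth was 1.06%.

Labor's share = 1 − 0.43 = 0.57.
Capital: 0.43 × 5.16 = 2.2188 pp.
Total hours worked: 0.57 × 4.25 = 2.4225 pp.
TFP growth = 5.7 − 4.6413 = 1.0587%.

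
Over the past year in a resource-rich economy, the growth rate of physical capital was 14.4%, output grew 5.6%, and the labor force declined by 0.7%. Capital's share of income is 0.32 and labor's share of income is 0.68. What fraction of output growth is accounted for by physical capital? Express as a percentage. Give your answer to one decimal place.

Physical capital contributed 0.32 × 14.4 = 4.608 pp.
Share of growth = 4.608 / 5.6 × 100 = 82.286%.

82.3%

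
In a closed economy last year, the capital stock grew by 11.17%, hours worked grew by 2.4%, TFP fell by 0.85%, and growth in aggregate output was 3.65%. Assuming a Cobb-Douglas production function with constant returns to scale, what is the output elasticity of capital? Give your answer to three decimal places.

gY = gA + α·gK + (1−α)·gL, so gY − gA − gL = α(gK − gL).
3.65 + 0.85 − 2.4 = α × (11.17 − 2.4).
2.1 = 8.77 α, so α = 0.23945.

0.239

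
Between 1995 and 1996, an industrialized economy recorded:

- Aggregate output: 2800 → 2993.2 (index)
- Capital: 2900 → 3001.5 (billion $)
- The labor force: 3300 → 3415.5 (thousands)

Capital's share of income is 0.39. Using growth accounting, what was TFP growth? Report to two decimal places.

3.40%

Aggregate output growth = (2993.2 − 2800) / 2800 = 6.9%.
Capital growth = (3001.5 − 2900) / 2900 = 3.5%.
The labor force growth = (3415.5 − 3300) / 3300 = 3.5%.
Labor's share = 1 − 0.39 = 0.61.
Capital: 0.39 × 3.5 = 1.365 pp.
The labor force: 0.61 × 3.5 = 2.135 pp.
TFP growth = 6.9 − 3.5 = 3.4%.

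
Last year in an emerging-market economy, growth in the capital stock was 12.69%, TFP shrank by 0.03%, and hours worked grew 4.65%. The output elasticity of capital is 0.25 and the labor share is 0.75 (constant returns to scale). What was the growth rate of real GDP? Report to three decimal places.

Real GDP grew 6.630%.

Labor's share = 1 − 0.25 = 0.75.
The capital stock: 0.25 × 12.69 = 3.1725 pp.
Hours worked: 0.75 × 4.65 = 3.4875 pp.
Output growth = -0.03 + 6.66 = 6.63%.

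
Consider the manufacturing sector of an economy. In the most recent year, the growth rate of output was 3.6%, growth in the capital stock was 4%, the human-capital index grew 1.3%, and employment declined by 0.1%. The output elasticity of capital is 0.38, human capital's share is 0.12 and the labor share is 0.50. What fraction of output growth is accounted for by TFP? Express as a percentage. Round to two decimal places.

Labor's share = 1 − 0.38 − 0.12 = 0.5.
The capital stock: 0.38 × 4 = 1.52 pp.
The human-capital index: 0.12 × 1.3 = 0.156 pp.
Employment: 0.5 × (-0.1) = -0.05 pp.
TFP growth = 3.6 − 1.626 = 1.974%.
TFP share of growth = 1.974 / 3.6 × 100 = 54.8333%.

TFP accounted for 54.83% of growth.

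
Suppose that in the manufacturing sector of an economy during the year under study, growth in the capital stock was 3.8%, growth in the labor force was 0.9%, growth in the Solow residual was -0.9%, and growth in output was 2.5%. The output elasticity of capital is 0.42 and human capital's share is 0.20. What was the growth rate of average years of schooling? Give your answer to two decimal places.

Labor's share = 1 − 0.42 − 0.2 = 0.38.
gY = gA + 0.42×3.8 + 0.38×0.9 + 0.2×g.
0.2×g = 2.5 + 0.9 − 1.938 = 1.462.
g = 1.462 / 0.2 = 7.31%.

Average years of schooling growth was 7.31%.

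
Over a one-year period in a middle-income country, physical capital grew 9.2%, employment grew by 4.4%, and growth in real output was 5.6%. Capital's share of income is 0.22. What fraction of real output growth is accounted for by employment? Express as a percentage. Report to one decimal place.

Labor's share = 1 − 0.22 = 0.78.
Employment contributed 0.78 × 4.4 = 3.432 pp.
Share of growth = 3.432 / 5.6 × 100 = 61.286%.

61.3%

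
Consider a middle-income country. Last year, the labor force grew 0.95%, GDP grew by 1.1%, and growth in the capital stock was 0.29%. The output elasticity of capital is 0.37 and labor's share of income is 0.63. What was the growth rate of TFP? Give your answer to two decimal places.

0.39%

Labor's share = 1 − 0.37 = 0.63.
The capital stock: 0.37 × 0.29 = 0.1073 pp.
The labor force: 0.63 × 0.95 = 0.5985 pp.
TFP growth = 1.1 − 0.7058 = 0.3942%.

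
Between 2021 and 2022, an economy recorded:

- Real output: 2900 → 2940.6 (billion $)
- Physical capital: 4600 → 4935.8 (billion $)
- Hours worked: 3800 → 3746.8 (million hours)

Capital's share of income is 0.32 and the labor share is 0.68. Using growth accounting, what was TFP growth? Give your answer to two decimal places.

0.02%

Real output growth = (2940.6 − 2900) / 2900 = 1.4%.
Physical capital growth = (4935.8 − 4600) / 4600 = 7.3%.
Hours worked growth = (3746.8 − 3800) / 3800 = -1.4%.
Labor's share = 1 − 0.32 = 0.68.
Physical capital: 0.32 × 7.3 = 2.336 pp.
Hours worked: 0.68 × (-1.4) = -0.952 pp.
TFP growth = 1.4 − 1.384 = 0.016%.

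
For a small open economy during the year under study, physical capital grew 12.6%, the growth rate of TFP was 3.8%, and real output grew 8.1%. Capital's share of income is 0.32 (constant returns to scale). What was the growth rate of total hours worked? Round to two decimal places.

0.39%

Labor's share = 1 − 0.32 = 0.68.
gY = gA + 0.32×12.6 + 0.68×g.
0.68×g = 8.1 − 3.8 − 4.032 = 0.268.
g = 0.268 / 0.68 = 0.3941%.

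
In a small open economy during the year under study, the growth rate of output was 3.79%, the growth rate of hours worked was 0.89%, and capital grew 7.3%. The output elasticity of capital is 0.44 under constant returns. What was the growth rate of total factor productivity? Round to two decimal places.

0.08%

Labor's share = 1 − 0.44 = 0.56.
Capital: 0.44 × 7.3 = 3.212 pp.
Hours worked: 0.56 × 0.89 = 0.4984 pp.
TFP growth = 3.79 − 3.7104 = 0.0796%.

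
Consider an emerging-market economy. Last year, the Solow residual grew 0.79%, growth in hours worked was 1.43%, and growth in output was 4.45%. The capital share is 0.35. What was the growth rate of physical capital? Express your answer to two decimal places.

7.80%

Labor's share = 1 − 0.35 = 0.65.
gY = gA + 0.65×1.43 + 0.35×g.
0.35×g = 4.45 − 0.79 − 0.9295 = 2.7305.
g = 2.7305 / 0.35 = 7.8014%.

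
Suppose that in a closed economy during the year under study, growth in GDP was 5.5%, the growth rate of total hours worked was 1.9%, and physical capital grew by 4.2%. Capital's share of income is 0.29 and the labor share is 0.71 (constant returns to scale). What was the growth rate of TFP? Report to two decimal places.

2.93%

Labor's share = 1 − 0.29 = 0.71.
Physical capital: 0.29 × 4.2 = 1.218 pp.
Total hours worked: 0.71 × 1.9 = 1.349 pp.
TFP growth = 5.5 − 2.567 = 2.933%.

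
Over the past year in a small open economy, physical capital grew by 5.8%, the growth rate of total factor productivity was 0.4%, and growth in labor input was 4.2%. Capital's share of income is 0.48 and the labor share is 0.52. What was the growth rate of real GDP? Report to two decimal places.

5.37%

Labor's share = 1 − 0.48 = 0.52.
Physical capital: 0.48 × 5.8 = 2.784 pp.
Labor input: 0.52 × 4.2 = 2.184 pp.
Output growth = 0.4 + 4.968 = 5.368%.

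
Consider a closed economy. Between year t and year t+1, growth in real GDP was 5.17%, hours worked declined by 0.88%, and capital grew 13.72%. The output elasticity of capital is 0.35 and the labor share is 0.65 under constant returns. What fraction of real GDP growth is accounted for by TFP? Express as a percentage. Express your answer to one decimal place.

18.2%

Labor's share = 1 − 0.35 = 0.65.
Capital: 0.35 × 13.72 = 4.802 pp.
Hours worked: 0.65 × (-0.88) = -0.572 pp.
TFP growth = 5.17 − 4.23 = 0.94%.
TFP share of growth = 0.94 / 5.17 × 100 = 18.182%.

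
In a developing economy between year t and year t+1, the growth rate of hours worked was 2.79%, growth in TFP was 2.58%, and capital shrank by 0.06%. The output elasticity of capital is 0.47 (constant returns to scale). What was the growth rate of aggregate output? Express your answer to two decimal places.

Aggregate output growth was 4.03%.

Labor's share = 1 − 0.47 = 0.53.
Capital: 0.47 × (-0.06) = -0.0282 pp.
Hours worked: 0.53 × 2.79 = 1.4787 pp.
Output growth = 2.58 + 1.4505 = 4.0305%.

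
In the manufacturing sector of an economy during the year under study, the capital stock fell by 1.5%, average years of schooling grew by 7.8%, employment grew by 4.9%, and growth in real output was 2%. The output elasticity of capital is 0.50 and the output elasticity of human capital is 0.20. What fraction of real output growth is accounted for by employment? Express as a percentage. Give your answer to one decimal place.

73.5%

Labor's share = 1 − 0.5 − 0.2 = 0.3.
Employment contributed 0.3 × 4.9 = 1.47 pp.
Share of growth = 1.47 / 2 × 100 = 73.5%.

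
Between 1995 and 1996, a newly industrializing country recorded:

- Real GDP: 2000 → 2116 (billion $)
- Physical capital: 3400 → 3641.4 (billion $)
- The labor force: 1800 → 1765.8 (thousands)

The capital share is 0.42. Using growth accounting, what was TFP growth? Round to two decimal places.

Real GDP growth = (2116 − 2000) / 2000 = 5.8%.
Physical capital growth = (3641.4 − 3400) / 3400 = 7.1%.
The labor force growth = (1765.8 − 1800) / 1800 = -1.9%.
Labor's share = 1 − 0.42 = 0.58.
Physical capital: 0.42 × 7.1 = 2.982 pp.
The labor force: 0.58 × (-1.9) = -1.102 pp.
TFP growth = 5.8 − 1.88 = 3.92%.

TFP growth was 3.92%.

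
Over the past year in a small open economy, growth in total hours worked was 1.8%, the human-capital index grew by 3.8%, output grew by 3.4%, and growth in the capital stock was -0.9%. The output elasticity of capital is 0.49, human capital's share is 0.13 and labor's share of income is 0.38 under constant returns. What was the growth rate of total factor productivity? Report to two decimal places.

Labor's share = 1 − 0.49 − 0.13 = 0.38.
The capital stock: 0.49 × (-0.9) = -0.441 pp.
The human-capital index: 0.13 × 3.8 = 0.494 pp.
Total hours worked: 0.38 × 1.8 = 0.684 pp.
TFP growth = 3.4 − 0.737 = 2.663%.

2.66%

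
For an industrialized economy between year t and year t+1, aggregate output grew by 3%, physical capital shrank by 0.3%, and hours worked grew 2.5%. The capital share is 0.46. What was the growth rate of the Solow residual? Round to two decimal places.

The Solow residual growth was 1.79%.

Labor's share = 1 − 0.46 = 0.54.
Physical capital: 0.46 × (-0.3) = -0.138 pp.
Hours worked: 0.54 × 2.5 = 1.35 pp.
TFP growth = 3 − 1.212 = 1.788%.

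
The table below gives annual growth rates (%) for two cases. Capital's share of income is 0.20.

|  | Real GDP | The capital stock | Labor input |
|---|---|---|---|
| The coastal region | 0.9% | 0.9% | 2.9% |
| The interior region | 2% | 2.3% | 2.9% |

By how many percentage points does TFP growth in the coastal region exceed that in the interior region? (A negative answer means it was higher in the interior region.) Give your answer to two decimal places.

-0.82 percentage points

Labor's share = 1 − 0.2 = 0.8.
The coastal region: TFP = 0.9 − 0.18 − 2.32 = -1.6%.
The interior region: TFP = 2 − 0.46 − 2.32 = -0.78%.
Difference = -1.6 − (-0.78) = -0.82 pp.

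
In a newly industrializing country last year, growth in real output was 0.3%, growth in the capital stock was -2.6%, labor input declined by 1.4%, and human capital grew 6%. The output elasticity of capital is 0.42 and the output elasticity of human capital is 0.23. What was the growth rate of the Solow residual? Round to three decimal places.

0.502%

Labor's share = 1 − 0.42 − 0.23 = 0.35.
The capital stock: 0.42 × (-2.6) = -1.092 pp.
Human capital: 0.23 × 6 = 1.38 pp.
Labor input: 0.35 × (-1.4) = -0.49 pp.
TFP growth = 0.3 + 0.202 = 0.502%.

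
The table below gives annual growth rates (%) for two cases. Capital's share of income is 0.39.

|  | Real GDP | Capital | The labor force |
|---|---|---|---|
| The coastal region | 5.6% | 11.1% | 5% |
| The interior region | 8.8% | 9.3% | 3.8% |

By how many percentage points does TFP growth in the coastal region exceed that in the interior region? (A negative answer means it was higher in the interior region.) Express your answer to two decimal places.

-4.63 percentage points

Labor's share = 1 − 0.39 = 0.61.
The coastal region: TFP = 5.6 − 4.329 − 3.05 = -1.779%.
The interior region: TFP = 8.8 − 3.627 − 2.318 = 2.855%.
Difference = -1.779 − (2.855) = -4.634 pp.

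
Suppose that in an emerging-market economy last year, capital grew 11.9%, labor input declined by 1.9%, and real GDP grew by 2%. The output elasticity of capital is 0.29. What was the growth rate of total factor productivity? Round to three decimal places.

-0.102%

Labor's share = 1 − 0.29 = 0.71.
Capital: 0.29 × 11.9 = 3.451 pp.
Labor input: 0.71 × (-1.9) = -1.349 pp.
TFP growth = 2 − 2.102 = -0.102%.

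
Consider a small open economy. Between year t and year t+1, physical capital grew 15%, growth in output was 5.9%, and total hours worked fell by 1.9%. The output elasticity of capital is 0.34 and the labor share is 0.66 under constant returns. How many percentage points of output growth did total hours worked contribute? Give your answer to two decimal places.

-1.25 percentage points

Labor's share = 1 − 0.34 = 0.66.
Contribution = share × growth = 0.66 × (-1.9) = -1.254 pp.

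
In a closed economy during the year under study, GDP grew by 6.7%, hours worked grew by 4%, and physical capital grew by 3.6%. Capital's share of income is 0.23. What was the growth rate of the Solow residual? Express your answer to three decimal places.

2.792%

Labor's share = 1 − 0.23 = 0.77.
Physical capital: 0.23 × 3.6 = 0.828 pp.
Hours worked: 0.77 × 4 = 3.08 pp.
TFP growth = 6.7 − 3.908 = 2.792%.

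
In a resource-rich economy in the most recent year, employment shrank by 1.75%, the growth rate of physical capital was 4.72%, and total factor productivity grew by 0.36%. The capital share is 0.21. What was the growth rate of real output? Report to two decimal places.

-0.03%

Labor's share = 1 − 0.21 = 0.79.
Physical capital: 0.21 × 4.72 = 0.9912 pp.
Employment: 0.79 × (-1.75) = -1.3825 pp.
Output growth = 0.36 + (-0.3913) = -0.0313%.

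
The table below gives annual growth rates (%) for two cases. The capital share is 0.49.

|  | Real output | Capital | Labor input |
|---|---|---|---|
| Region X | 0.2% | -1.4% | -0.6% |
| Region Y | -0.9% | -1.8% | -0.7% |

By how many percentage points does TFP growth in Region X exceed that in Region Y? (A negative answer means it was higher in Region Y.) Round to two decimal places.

0.85 percentage points

Labor's share = 1 − 0.49 = 0.51.
Region X: TFP = 0.2 + 0.686 + 0.306 = 1.192%.
Region Y: TFP = -0.9 + 0.882 + 0.357 = 0.339%.
Difference = 1.192 − (0.339) = 0.853 pp.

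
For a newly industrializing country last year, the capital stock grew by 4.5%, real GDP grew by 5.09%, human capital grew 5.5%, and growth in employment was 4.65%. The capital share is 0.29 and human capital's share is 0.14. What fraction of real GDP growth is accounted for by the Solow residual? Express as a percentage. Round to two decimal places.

Labor's share = 1 − 0.29 − 0.14 = 0.57.
The capital stock: 0.29 × 4.5 = 1.305 pp.
Human capital: 0.14 × 5.5 = 0.77 pp.
Employment: 0.57 × 4.65 = 2.6505 pp.
TFP growth = 5.09 − 4.7255 = 0.3645%.
TFP share of growth = 0.3645 / 5.09 × 100 = 7.1611%.

The Solow residual accounted for 7.16% of growth.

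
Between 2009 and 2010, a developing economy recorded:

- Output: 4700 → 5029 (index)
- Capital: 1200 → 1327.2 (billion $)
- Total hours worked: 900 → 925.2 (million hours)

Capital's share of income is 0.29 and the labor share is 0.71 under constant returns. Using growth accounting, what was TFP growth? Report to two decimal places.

Output growth = (5029 − 4700) / 4700 = 7%.
Capital growth = (1327.2 − 1200) / 1200 = 10.6%.
Total hours worked growth = (925.2 − 900) / 900 = 2.8%.
Labor's share = 1 − 0.29 = 0.71.
Capital: 0.29 × 10.6 = 3.074 pp.
Total hours worked: 0.71 × 2.8 = 1.988 pp.
TFP growth = 7 − 5.062 = 1.938%.

TFP growth was 1.94%.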